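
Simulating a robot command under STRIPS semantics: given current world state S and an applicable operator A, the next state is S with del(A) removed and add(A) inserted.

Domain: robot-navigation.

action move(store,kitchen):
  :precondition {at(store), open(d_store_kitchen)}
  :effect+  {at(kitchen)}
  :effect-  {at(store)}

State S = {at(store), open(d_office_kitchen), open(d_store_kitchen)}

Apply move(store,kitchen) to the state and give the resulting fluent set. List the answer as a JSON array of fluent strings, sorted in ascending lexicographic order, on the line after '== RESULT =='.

Progress:
  pre ⊆ S: {at(store), open(d_store_kitchen)} ⊆ S  — applicable
  S \ del = {open(d_office_kitchen), open(d_store_kitchen)}
  ∪ add   = {at(kitchen), open(d_office_kitchen), open(d_store_kitchen)}

== RESULT ==
["at(kitchen)", "open(d_office_kitchen)", "open(d_store_kitchen)"]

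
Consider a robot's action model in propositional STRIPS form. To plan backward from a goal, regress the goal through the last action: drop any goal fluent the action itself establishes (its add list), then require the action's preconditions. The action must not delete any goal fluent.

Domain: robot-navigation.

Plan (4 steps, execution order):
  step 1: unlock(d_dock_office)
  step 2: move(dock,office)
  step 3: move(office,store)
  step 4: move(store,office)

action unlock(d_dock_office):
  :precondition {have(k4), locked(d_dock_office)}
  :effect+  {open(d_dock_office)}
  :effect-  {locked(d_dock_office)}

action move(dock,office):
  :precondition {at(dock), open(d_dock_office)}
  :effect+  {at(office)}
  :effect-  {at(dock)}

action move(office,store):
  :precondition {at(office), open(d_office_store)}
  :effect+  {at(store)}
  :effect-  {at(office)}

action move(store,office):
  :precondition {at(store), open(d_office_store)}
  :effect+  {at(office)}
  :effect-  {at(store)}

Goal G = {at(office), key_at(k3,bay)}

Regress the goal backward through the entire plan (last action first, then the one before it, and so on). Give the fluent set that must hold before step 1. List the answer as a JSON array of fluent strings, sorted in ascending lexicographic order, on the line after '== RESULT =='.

Work backward from the goal:
  through step 4 (move(store,office)): drop {at(office)}, keep {key_at(k3,bay)}, require {at(store), open(d_office_store)}
    → {at(store), key_at(k3,bay), open(d_office_store)}
  through step 3 (move(office,store)): drop {at(store)}, keep {key_at(k3,bay), open(d_office_store)}, require {at(office), open(d_office_store)}
    → {at(office), key_at(k3,bay), open(d_office_store)}
  through step 2 (move(dock,office)): drop {at(office)}, keep {key_at(k3,bay), open(d_office_store)}, require {at(dock), open(d_dock_office)}
    → {at(dock), key_at(k3,bay), open(d_dock_office), open(d_office_store)}
  through step 1 (unlock(d_dock_office)): drop {open(d_dock_office)}, keep {at(dock), key_at(k3,bay), open(d_office_store)}, require {have(k4), locked(d_dock_office)}
    → {at(dock), have(k4), key_at(k3,bay), locked(d_dock_office), open(d_office_store)}

== RESULT ==
["at(dock)", "have(k4)", "key_at(k3,bay)", "locked(d_dock_office)", "open(d_office_store)"]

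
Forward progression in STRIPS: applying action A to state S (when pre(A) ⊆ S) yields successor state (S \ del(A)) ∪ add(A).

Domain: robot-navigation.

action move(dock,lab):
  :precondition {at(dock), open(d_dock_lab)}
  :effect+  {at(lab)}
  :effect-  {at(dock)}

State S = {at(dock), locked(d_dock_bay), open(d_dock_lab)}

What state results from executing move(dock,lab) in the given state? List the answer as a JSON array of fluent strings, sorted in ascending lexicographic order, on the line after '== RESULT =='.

Progress:
  pre ⊆ S: {at(dock), open(d_dock_lab)} ⊆ S  — applicable
  S \ del = {locked(d_dock_bay), open(d_dock_lab)}
  ∪ add   = {at(lab), locked(d_dock_bay), open(d_dock_lab)}

== RESULT ==
["at(lab)", "locked(d_dock_bay)", "open(d_dock_lab)"]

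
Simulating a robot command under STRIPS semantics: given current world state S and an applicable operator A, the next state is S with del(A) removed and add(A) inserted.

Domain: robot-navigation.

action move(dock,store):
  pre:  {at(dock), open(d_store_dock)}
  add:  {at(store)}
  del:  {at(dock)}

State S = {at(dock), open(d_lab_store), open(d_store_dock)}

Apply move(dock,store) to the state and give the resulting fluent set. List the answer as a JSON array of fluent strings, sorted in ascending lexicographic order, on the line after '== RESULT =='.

Progress:
  pre ⊆ S: {at(dock), open(d_store_dock)} ⊆ S  — applicable
  S \ del = {open(d_lab_store), open(d_store_dock)}
  ∪ add   = {at(store), open(d_lab_store), open(d_store_dock)}

== RESULT ==
["at(store)", "open(d_lab_store)", "open(d_store_dock)"]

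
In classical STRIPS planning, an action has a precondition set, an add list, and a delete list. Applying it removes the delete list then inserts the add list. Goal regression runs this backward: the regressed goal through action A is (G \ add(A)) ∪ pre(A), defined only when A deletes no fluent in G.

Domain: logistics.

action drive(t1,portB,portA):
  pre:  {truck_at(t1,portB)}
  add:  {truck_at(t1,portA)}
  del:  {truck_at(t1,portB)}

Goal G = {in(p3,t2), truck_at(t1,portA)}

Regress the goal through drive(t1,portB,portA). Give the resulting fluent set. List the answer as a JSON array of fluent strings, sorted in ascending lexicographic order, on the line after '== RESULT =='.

Regress:
  G ∩ del = {}  (empty — regression defined)
  G \ add = {in(p3,t2), truck_at(t1,portA)} \ {truck_at(t1,portA)} = {in(p3,t2)}
  ∪ pre   = {in(p3,t2)} ∪ {truck_at(t1,portB)}
          = {in(p3,t2), truck_at(t1,portB)}

== RESULT ==
["in(p3,t2)", "truck_at(t1,portB)"]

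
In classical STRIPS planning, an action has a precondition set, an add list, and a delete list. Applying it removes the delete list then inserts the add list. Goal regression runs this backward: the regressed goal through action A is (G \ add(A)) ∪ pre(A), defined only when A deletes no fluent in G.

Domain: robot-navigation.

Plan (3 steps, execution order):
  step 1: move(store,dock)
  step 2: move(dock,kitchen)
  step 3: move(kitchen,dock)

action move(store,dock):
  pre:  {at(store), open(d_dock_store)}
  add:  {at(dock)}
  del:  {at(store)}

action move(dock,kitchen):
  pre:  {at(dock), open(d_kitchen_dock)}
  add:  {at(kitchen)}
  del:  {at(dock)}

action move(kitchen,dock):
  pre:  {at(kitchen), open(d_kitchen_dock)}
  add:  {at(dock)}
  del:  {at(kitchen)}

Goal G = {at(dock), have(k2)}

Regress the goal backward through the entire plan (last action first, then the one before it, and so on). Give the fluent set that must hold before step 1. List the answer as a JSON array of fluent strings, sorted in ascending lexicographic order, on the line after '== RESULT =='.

Regress step by step:
  through step 3 (move(kitchen,dock)): drop {at(dock)}, keep {have(k2)}, require {at(kitchen), open(d_kitchen_dock)}
    → {at(kitchen), have(k2), open(d_kitchen_dock)}
  through step 2 (move(dock,kitchen)): drop {at(kitchen)}, keep {have(k2), open(d_kitchen_dock)}, require {at(dock), open(d_kitchen_dock)}
    → {at(dock), have(k2), open(d_kitchen_dock)}
  through step 1 (move(store,dock)): drop {at(dock)}, keep {have(k2), open(d_kitchen_dock)}, require {at(store), open(d_dock_store)}
    → {at(store), have(k2), open(d_dock_store), open(d_kitchen_dock)}

== RESULT ==
["at(store)", "have(k2)", "open(d_dock_store)", "open(d_kitchen_dock)"]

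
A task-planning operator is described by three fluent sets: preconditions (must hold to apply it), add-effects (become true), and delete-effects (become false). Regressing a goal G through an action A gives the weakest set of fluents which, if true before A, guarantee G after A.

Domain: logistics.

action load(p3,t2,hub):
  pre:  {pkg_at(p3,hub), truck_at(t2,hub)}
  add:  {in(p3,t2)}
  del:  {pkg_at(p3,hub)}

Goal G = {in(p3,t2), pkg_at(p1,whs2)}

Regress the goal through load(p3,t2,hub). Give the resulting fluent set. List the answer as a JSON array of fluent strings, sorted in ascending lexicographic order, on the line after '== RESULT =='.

Compute (G \ add) ∪ pre:
  G ∩ del = {}  (empty — regression defined)
  G \ add = {in(p3,t2), pkg_at(p1,whs2)} \ {in(p3,t2)} = {pkg_at(p1,whs2)}
  ∪ pre   = {pkg_at(p1,whs2)} ∪ {pkg_at(p3,hub), truck_at(t2,hub)}
          = {pkg_at(p1,whs2), pkg_at(p3,hub), truck_at(t2,hub)}

== RESULT ==
["pkg_at(p1,whs2)", "pkg_at(p3,hub)", "truck_at(t2,hub)"]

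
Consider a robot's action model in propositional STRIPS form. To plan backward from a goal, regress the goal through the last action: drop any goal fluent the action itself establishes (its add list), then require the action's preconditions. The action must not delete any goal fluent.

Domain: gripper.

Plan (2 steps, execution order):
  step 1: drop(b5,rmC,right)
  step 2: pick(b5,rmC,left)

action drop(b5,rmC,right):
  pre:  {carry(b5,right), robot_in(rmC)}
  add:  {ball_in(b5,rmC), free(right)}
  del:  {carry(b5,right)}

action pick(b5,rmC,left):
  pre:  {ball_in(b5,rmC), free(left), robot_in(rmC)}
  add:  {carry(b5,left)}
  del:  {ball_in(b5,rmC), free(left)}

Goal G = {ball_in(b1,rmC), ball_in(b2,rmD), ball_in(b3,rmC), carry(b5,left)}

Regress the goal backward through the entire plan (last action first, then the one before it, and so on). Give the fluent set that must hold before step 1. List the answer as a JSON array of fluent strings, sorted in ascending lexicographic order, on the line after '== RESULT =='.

Regress step by step:
  through step 2 (pick(b5,rmC,left)): drop {carry(b5,left)}, keep {ball_in(b1,rmC), ball_in(b2,rmD), ball_in(b3,rmC)}, require {ball_in(b5,rmC), free(left), robot_in(rmC)}
    → {ball_in(b1,rmC), ball_in(b2,rmD), ball_in(b3,rmC), ball_in(b5,rmC), free(left), robot_in(rmC)}
  through step 1 (drop(b5,rmC,right)): drop {ball_in(b5,rmC)}, keep {ball_in(b1,rmC), ball_in(b2,rmD), ball_in(b3,rmC), free(left), robot_in(rmC)}, require {carry(b5,right), robot_in(rmC)}
    → {ball_in(b1,rmC), ball_in(b2,rmD), ball_in(b3,rmC), carry(b5,right), free(left), robot_in(rmC)}

== RESULT ==
["ball_in(b1,rmC)", "ball_in(b2,rmD)", "ball_in(b3,rmC)", "carry(b5,right)", "free(left)", "robot_in(rmC)"]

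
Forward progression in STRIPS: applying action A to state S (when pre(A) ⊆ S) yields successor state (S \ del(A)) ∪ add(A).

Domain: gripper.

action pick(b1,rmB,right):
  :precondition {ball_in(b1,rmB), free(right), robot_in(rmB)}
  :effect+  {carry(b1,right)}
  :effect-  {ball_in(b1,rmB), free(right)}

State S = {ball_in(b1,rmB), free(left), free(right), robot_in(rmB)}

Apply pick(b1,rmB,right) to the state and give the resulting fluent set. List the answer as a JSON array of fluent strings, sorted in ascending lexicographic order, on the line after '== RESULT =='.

Progress:
  pre ⊆ S: {ball_in(b1,rmB), free(right), robot_in(rmB)} ⊆ S  — applicable
  S \ del = {free(left), robot_in(rmB)}
  ∪ add   = {carry(b1,right), free(left), robot_in(rmB)}

== RESULT ==
["carry(b1,right)", "free(left)", "robot_in(rmB)"]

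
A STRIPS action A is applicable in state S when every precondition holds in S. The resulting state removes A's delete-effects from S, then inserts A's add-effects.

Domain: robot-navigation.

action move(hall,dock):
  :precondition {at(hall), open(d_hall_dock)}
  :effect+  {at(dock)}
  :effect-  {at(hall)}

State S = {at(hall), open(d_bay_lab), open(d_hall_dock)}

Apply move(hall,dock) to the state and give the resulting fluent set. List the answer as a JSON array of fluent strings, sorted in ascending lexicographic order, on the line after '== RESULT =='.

Progress:
  pre ⊆ S: {at(hall), open(d_hall_dock)} ⊆ S  — applicable
  S \ del = {open(d_bay_lab), open(d_hall_dock)}
  ∪ add   = {at(dock), open(d_bay_lab), open(d_hall_dock)}

== RESULT ==
["at(dock)", "open(d_bay_lab)", "open(d_hall_dock)"]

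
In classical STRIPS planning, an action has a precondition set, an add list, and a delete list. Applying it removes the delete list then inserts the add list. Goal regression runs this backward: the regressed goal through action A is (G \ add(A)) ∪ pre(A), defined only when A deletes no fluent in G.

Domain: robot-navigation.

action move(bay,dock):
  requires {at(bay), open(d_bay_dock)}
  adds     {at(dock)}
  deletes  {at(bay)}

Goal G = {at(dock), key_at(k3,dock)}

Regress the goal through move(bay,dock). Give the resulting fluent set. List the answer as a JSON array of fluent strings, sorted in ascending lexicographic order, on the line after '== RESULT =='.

Regress:
  G ∩ del = {}  (empty — regression defined)
  G \ add = {at(dock), key_at(k3,dock)} \ {at(dock)} = {key_at(k3,dock)}
  ∪ pre   = {key_at(k3,dock)} ∪ {at(bay), open(d_bay_dock)}
          = {at(bay), key_at(k3,dock), open(d_bay_dock)}

== RESULT ==
["at(bay)", "key_at(k3,dock)", "open(d_bay_dock)"]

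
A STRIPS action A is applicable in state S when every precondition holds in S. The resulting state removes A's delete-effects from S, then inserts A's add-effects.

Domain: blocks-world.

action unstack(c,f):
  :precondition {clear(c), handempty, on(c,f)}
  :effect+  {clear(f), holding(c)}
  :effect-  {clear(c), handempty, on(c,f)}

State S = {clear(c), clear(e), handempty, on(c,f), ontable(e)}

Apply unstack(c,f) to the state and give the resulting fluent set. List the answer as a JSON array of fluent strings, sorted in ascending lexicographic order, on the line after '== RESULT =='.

Progress:
  pre ⊆ S: {clear(c), handempty, on(c,f)} ⊆ S  — applicable
  S \ del = {clear(e), ontable(e)}
  ∪ add   = {clear(e), clear(f), holding(c), ontable(e)}

== RESULT ==
["clear(e)", "clear(f)", "holding(c)", "ontable(e)"]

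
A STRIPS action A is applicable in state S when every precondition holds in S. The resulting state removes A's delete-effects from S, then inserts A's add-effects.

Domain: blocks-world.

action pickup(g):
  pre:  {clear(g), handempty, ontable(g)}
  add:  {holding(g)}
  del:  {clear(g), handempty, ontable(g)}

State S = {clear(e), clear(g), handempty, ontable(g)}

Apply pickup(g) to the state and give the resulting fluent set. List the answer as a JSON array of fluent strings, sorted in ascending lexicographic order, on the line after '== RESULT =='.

Progress:
  pre ⊆ S: {clear(g), handempty, ontable(g)} ⊆ S  — applicable
  S \ del = {clear(e)}
  ∪ add   = {clear(e), holding(g)}

== RESULT ==
["clear(e)", "holding(g)"]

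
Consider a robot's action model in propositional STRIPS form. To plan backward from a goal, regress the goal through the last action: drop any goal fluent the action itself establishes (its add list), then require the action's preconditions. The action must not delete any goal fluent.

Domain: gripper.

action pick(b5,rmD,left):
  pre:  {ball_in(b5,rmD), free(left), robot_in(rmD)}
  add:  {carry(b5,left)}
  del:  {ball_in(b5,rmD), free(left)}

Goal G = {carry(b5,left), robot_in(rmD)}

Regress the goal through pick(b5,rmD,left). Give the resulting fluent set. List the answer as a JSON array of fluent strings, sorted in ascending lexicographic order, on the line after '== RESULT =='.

Compute (G \ add) ∪ pre:
  G ∩ del = {}  (empty — regression defined)
  G \ add = {carry(b5,left), robot_in(rmD)} \ {carry(b5,left)} = {robot_in(rmD)}
  ∪ pre   = {robot_in(rmD)} ∪ {ball_in(b5,rmD), free(left), robot_in(rmD)}
          = {ball_in(b5,rmD), free(left), robot_in(rmD)}

== RESULT ==
["ball_in(b5,rmD)", "free(left)", "robot_in(rmD)"]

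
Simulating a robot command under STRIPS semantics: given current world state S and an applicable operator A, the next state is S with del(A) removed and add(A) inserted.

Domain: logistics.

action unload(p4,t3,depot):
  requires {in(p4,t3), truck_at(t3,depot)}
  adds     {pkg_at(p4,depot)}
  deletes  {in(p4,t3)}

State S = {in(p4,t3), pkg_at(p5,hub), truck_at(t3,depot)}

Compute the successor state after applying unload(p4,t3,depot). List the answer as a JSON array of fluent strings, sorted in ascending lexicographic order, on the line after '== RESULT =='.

Compute (S \ del) ∪ add:
  pre ⊆ S: {in(p4,t3), truck_at(t3,depot)} ⊆ S  — applicable
  S \ del = {pkg_at(p5,hub), truck_at(t3,depot)}
  ∪ add   = {pkg_at(p4,depot), pkg_at(p5,hub), truck_at(t3,depot)}

== RESULT ==
["pkg_at(p4,depot)", "pkg_at(p5,hub)", "truck_at(t3,depot)"]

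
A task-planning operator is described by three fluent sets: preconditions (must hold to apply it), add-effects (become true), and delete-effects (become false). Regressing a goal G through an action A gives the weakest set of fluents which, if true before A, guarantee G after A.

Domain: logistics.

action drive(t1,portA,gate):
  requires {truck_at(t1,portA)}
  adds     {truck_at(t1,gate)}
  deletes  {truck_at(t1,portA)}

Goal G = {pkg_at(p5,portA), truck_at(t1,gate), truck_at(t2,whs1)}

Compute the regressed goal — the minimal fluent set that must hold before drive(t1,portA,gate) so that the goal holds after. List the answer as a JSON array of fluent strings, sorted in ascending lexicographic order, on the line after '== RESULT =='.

Regress:
  G ∩ del = {}  (empty — regression defined)
  G \ add = {pkg_at(p5,portA), truck_at(t1,gate), truck_at(t2,whs1)} \ {truck_at(t1,gate)} = {pkg_at(p5,portA), truck_at(t2,whs1)}
  ∪ pre   = {pkg_at(p5,portA), truck_at(t2,whs1)} ∪ {truck_at(t1,portA)}
          = {pkg_at(p5,portA), truck_at(t1,portA), truck_at(t2,whs1)}

== RESULT ==
["pkg_at(p5,portA)", "truck_at(t1,portA)", "truck_at(t2,whs1)"]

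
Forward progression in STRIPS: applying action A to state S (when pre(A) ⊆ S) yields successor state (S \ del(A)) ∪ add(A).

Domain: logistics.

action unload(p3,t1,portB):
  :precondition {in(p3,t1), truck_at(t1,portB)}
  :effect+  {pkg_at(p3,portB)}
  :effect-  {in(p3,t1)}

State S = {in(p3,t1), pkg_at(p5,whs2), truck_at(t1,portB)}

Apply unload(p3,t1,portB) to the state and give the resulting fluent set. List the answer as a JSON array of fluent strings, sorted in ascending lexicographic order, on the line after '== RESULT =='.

Compute (S \ del) ∪ add:
  pre ⊆ S: {in(p3,t1), truck_at(t1,portB)} ⊆ S  — applicable
  S \ del = {pkg_at(p5,whs2), truck_at(t1,portB)}
  ∪ add   = {pkg_at(p3,portB), pkg_at(p5,whs2), truck_at(t1,portB)}

== RESULT ==
["pkg_at(p3,portB)", "pkg_at(p5,whs2)", "truck_at(t1,portB)"]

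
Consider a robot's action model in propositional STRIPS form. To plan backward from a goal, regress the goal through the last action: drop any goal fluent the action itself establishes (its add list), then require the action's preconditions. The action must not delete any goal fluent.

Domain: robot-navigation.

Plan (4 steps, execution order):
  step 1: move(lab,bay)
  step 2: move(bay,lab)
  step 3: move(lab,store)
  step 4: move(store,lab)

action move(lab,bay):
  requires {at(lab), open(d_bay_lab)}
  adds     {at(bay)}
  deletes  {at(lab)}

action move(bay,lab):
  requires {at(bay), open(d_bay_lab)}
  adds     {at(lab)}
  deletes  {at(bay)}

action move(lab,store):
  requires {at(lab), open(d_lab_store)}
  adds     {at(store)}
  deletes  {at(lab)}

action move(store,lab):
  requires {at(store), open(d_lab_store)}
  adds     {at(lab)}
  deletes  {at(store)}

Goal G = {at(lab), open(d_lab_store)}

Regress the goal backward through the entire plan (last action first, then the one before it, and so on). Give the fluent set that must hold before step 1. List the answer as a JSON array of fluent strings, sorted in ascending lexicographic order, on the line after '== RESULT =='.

Work backward from the goal:
  through step 4 (move(store,lab)): drop {at(lab)}, keep {open(d_lab_store)}, require {at(store), open(d_lab_store)}
    → {at(store), open(d_lab_store)}
  through step 3 (move(lab,store)): drop {at(store)}, keep {open(d_lab_store)}, require {at(lab), open(d_lab_store)}
    → {at(lab), open(d_lab_store)}
  through step 2 (move(bay,lab)): drop {at(lab)}, keep {open(d_lab_store)}, require {at(bay), open(d_bay_lab)}
    → {at(bay), open(d_bay_lab), open(d_lab_store)}
  through step 1 (move(lab,bay)): drop {at(bay)}, keep {open(d_bay_lab), open(d_lab_store)}, require {at(lab), open(d_bay_lab)}
    → {at(lab), open(d_bay_lab), open(d_lab_store)}

== RESULT ==
["at(lab)", "open(d_bay_lab)", "open(d_lab_store)"]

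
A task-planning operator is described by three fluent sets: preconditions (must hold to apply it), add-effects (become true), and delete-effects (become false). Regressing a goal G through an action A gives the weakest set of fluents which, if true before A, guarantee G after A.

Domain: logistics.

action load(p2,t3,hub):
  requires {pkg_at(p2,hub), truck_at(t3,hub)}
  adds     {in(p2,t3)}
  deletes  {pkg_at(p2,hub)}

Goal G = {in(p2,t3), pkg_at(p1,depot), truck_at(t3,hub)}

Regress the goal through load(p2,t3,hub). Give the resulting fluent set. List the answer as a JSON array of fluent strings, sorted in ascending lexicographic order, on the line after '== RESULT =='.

Compute (G \ add) ∪ pre:
  G ∩ del = {}  (empty — regression defined)
  G \ add = {in(p2,t3), pkg_at(p1,depot), truck_at(t3,hub)} \ {in(p2,t3)} = {pkg_at(p1,depot), truck_at(t3,hub)}
  ∪ pre   = {pkg_at(p1,depot), truck_at(t3,hub)} ∪ {pkg_at(p2,hub), truck_at(t3,hub)}
          = {pkg_at(p1,depot), pkg_at(p2,hub), truck_at(t3,hub)}

== RESULT ==
["pkg_at(p1,depot)", "pkg_at(p2,hub)", "truck_at(t3,hub)"]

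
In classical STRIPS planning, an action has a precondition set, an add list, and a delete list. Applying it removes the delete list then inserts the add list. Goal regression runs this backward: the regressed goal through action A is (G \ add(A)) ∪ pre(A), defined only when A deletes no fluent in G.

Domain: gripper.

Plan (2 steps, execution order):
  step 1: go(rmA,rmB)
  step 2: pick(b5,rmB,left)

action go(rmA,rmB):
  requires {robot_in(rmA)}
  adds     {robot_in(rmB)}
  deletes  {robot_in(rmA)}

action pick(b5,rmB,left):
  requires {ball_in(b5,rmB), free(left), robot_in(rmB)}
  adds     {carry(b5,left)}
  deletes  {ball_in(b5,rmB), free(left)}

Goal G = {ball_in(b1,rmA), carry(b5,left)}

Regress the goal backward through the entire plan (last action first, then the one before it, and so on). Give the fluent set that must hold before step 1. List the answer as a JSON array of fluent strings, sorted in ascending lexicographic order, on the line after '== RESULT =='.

Work backward from the goal:
  through step 2 (pick(b5,rmB,left)): drop {carry(b5,left)}, keep {ball_in(b1,rmA)}, require {ball_in(b5,rmB), free(left), robot_in(rmB)}
    → {ball_in(b1,rmA), ball_in(b5,rmB), free(left), robot_in(rmB)}
  through step 1 (go(rmA,rmB)): drop {robot_in(rmB)}, keep {ball_in(b1,rmA), ball_in(b5,rmB), free(left)}, require {robot_in(rmA)}
    → {ball_in(b1,rmA), ball_in(b5,rmB), free(left), robot_in(rmA)}

== RESULT ==
["ball_in(b1,rmA)", "ball_in(b5,rmB)", "free(left)", "robot_in(rmA)"]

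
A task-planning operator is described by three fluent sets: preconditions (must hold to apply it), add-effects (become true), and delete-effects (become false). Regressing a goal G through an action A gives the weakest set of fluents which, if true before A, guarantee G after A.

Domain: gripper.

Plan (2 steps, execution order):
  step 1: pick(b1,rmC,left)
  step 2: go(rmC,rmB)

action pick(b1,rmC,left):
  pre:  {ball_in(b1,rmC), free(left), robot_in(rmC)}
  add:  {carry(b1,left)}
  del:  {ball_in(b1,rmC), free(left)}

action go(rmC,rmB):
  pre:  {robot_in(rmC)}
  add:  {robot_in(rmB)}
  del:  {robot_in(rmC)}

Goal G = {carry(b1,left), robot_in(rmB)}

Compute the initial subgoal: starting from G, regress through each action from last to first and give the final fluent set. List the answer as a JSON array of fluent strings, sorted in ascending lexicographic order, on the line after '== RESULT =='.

Regress step by step:
  through step 2 (go(rmC,rmB)): drop {robot_in(rmB)}, keep {carry(b1,left)}, require {robot_in(rmC)}
    → {carry(b1,left), robot_in(rmC)}
  through step 1 (pick(b1,rmC,left)): drop {carry(b1,left)}, keep {robot_in(rmC)}, require {ball_in(b1,rmC), free(left), robot_in(rmC)}
    → {ball_in(b1,rmC), free(left), robot_in(rmC)}

== RESULT ==
["ball_in(b1,rmC)", "free(left)", "robot_in(rmC)"]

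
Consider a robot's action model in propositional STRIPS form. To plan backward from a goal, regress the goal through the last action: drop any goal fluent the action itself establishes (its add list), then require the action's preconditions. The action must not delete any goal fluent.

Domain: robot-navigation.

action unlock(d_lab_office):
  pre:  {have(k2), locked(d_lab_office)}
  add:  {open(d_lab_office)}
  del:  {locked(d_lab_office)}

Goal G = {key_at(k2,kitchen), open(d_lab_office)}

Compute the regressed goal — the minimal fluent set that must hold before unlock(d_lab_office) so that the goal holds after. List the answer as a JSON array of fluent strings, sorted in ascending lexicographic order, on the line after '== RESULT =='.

Regress:
  G ∩ del = {}  (empty — regression defined)
  G \ add = {key_at(k2,kitchen), open(d_lab_office)} \ {open(d_lab_office)} = {key_at(k2,kitchen)}
  ∪ pre   = {key_at(k2,kitchen)} ∪ {have(k2), locked(d_lab_office)}
          = {have(k2), key_at(k2,kitchen), locked(d_lab_office)}

== RESULT ==
["have(k2)", "key_at(k2,kitchen)", "locked(d_lab_office)"]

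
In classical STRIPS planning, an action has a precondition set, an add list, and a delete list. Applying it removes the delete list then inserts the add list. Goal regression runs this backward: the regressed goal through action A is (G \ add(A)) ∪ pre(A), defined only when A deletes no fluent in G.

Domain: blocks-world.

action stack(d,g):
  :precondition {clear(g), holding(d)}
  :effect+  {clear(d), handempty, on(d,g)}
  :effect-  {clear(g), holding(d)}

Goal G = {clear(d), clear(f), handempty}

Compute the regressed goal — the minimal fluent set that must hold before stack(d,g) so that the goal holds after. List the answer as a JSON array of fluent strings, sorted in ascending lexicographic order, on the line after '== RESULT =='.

Regress:
  G ∩ del = {}  (empty — regression defined)
  G \ add = {clear(d), clear(f), handempty} \ {clear(d), handempty, on(d,g)} = {clear(f)}
  ∪ pre   = {clear(f)} ∪ {clear(g), holding(d)}
          = {clear(f), clear(g), holding(d)}

== RESULT ==
["clear(f)", "clear(g)", "holding(d)"]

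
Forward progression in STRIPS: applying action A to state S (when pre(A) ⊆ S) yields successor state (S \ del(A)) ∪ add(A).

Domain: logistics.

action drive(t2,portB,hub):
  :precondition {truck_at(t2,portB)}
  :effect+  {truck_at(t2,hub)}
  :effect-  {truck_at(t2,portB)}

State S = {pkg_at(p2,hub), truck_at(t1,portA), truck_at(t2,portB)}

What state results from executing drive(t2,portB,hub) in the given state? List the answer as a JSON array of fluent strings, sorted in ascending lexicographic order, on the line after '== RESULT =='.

Progress:
  pre ⊆ S: {truck_at(t2,portB)} ⊆ S  — applicable
  S \ del = {pkg_at(p2,hub), truck_at(t1,portA)}
  ∪ add   = {pkg_at(p2,hub), truck_at(t1,portA), truck_at(t2,hub)}

== RESULT ==
["pkg_at(p2,hub)", "truck_at(t1,portA)", "truck_at(t2,hub)"]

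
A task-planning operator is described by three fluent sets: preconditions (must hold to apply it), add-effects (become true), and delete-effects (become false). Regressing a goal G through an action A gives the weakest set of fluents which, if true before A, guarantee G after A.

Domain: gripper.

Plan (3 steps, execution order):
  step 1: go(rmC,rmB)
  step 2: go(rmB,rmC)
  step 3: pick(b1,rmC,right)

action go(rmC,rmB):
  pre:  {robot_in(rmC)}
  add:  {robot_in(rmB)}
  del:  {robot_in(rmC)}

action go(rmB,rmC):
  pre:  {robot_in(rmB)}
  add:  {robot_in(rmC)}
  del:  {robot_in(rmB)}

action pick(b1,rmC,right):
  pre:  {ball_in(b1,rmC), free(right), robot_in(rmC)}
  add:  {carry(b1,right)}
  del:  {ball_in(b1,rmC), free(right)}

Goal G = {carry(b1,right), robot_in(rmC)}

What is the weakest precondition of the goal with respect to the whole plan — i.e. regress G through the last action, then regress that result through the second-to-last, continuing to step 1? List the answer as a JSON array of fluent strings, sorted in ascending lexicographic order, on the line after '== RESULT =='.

Work backward from the goal:
  through step 3 (pick(b1,rmC,right)): drop {carry(b1,right)}, keep {robot_in(rmC)}, require {ball_in(b1,rmC), free(right), robot_in(rmC)}
    → {ball_in(b1,rmC), free(right), robot_in(rmC)}
  through step 2 (go(rmB,rmC)): drop {robot_in(rmC)}, keep {ball_in(b1,rmC), free(right)}, require {robot_in(rmB)}
    → {ball_in(b1,rmC), free(right), robot_in(rmB)}
  through step 1 (go(rmC,rmB)): drop {robot_in(rmB)}, keep {ball_in(b1,rmC), free(right)}, require {robot_in(rmC)}
    → {ball_in(b1,rmC), free(right), robot_in(rmC)}

== RESULT ==
["ball_in(b1,rmC)", "free(right)", "robot_in(rmC)"]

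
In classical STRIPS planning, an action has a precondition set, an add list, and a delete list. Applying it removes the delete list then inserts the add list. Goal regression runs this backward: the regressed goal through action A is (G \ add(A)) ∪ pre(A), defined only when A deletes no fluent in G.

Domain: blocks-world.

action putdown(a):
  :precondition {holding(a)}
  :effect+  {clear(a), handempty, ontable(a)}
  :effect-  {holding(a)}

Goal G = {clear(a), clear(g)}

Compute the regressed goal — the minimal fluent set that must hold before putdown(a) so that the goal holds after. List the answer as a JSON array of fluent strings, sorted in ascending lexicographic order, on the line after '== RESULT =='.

Regress:
  G ∩ del = {}  (empty — regression defined)
  G \ add = {clear(a), clear(g)} \ {clear(a), handempty, ontable(a)} = {clear(g)}
  ∪ pre   = {clear(g)} ∪ {holding(a)}
          = {clear(g), holding(a)}

== RESULT ==
["clear(g)", "holding(a)"]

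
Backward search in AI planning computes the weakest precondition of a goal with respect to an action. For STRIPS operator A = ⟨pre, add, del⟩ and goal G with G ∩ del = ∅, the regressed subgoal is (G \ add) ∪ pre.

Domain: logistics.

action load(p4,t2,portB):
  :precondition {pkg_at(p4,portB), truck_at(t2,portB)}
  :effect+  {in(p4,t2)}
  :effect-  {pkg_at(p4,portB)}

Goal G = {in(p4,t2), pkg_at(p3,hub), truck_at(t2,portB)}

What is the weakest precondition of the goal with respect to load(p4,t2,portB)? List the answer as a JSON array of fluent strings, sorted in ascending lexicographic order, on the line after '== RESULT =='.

Compute (G \ add) ∪ pre:
  G ∩ del = {}  (empty — regression defined)
  G \ add = {in(p4,t2), pkg_at(p3,hub), truck_at(t2,portB)} \ {in(p4,t2)} = {pkg_at(p3,hub), truck_at(t2,portB)}
  ∪ pre   = {pkg_at(p3,hub), truck_at(t2,portB)} ∪ {pkg_at(p4,portB), truck_at(t2,portB)}
          = {pkg_at(p3,hub), pkg_at(p4,portB), truck_at(t2,portB)}

== RESULT ==
["pkg_at(p3,hub)", "pkg_at(p4,portB)", "truck_at(t2,portB)"]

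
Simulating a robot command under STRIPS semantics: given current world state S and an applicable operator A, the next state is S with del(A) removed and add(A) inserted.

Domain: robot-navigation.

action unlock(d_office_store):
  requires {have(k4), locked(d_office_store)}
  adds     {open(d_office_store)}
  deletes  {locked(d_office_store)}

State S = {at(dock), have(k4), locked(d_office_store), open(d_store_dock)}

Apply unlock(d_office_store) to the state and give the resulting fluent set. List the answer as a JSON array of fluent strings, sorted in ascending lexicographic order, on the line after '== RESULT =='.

Progress:
  pre ⊆ S: {have(k4), locked(d_office_store)} ⊆ S  — applicable
  S \ del = {at(dock), have(k4), open(d_store_dock)}
  ∪ add   = {at(dock), have(k4), open(d_office_store), open(d_store_dock)}

== RESULT ==
["at(dock)", "have(k4)", "open(d_office_store)", "open(d_store_dock)"]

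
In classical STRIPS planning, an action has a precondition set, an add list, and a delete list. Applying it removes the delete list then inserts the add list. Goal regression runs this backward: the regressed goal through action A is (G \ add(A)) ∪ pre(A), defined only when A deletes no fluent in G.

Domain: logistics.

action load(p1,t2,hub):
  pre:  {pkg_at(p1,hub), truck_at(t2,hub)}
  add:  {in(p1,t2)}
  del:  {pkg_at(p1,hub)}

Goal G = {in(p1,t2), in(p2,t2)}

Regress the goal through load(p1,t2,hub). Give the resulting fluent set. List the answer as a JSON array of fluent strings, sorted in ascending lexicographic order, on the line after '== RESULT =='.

Compute (G \ add) ∪ pre:
  G ∩ del = {}  (empty — regression defined)
  G \ add = {in(p1,t2), in(p2,t2)} \ {in(p1,t2)} = {in(p2,t2)}
  ∪ pre   = {in(p2,t2)} ∪ {pkg_at(p1,hub), truck_at(t2,hub)}
          = {in(p2,t2), pkg_at(p1,hub), truck_at(t2,hub)}

== RESULT ==
["in(p2,t2)", "pkg_at(p1,hub)", "truck_at(t2,hub)"]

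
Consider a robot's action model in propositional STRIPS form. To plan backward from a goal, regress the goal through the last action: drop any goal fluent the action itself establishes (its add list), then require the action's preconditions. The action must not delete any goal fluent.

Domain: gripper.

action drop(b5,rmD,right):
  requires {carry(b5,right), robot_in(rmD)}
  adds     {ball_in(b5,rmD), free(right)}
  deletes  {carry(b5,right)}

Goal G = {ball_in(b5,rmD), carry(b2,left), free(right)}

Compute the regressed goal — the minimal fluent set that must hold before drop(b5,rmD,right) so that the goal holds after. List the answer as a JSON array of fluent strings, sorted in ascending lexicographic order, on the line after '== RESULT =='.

Regress:
  G ∩ del = {}  (empty — regression defined)
  G \ add = {ball_in(b5,rmD), carry(b2,left), free(right)} \ {ball_in(b5,rmD), free(right)} = {carry(b2,left)}
  ∪ pre   = {carry(b2,left)} ∪ {carry(b5,right), robot_in(rmD)}
          = {carry(b2,left), carry(b5,right), robot_in(rmD)}

== RESULT ==
["carry(b2,left)", "carry(b5,right)", "robot_in(rmD)"]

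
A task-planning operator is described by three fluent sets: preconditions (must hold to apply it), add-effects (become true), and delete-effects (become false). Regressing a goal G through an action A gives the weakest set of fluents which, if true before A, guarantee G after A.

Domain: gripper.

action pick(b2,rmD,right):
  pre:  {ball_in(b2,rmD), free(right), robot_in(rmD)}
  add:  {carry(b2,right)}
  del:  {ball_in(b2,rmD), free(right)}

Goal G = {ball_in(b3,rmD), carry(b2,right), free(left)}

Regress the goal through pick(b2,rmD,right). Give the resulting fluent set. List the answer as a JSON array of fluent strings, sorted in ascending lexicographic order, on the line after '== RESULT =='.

Compute (G \ add) ∪ pre:
  G ∩ del = {}  (empty — regression defined)
  G \ add = {ball_in(b3,rmD), carry(b2,right), free(left)} \ {carry(b2,right)} = {ball_in(b3,rmD), free(left)}
  ∪ pre   = {ball_in(b3,rmD), free(left)} ∪ {ball_in(b2,rmD), free(right), robot_in(rmD)}
          = {ball_in(b2,rmD), ball_in(b3,rmD), free(left), free(right), robot_in(rmD)}

== RESULT ==
["ball_in(b2,rmD)", "ball_in(b3,rmD)", "free(left)", "free(right)", "robot_in(rmD)"]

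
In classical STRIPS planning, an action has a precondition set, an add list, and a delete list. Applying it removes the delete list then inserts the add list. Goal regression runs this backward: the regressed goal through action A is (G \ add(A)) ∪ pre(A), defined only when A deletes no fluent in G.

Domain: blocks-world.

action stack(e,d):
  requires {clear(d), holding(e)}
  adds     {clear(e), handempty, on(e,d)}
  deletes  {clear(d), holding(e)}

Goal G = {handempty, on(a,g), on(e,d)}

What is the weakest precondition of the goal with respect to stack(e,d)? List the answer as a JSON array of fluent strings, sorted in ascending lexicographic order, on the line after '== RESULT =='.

Regress:
  G ∩ del = {}  (empty — regression defined)
  G \ add = {handempty, on(a,g), on(e,d)} \ {clear(e), handempty, on(e,d)} = {on(a,g)}
  ∪ pre   = {on(a,g)} ∪ {clear(d), holding(e)}
          = {clear(d), holding(e), on(a,g)}

== RESULT ==
["clear(d)", "holding(e)", "on(a,g)"]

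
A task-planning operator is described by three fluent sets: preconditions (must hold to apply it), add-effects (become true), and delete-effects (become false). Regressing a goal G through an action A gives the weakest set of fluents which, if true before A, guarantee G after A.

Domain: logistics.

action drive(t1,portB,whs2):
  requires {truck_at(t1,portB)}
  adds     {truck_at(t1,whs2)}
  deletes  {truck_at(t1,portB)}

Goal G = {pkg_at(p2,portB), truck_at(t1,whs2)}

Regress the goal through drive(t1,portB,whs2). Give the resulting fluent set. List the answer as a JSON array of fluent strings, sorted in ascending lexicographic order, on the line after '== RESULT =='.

Regress:
  G ∩ del = {}  (empty — regression defined)
  G \ add = {pkg_at(p2,portB), truck_at(t1,whs2)} \ {truck_at(t1,whs2)} = {pkg_at(p2,portB)}
  ∪ pre   = {pkg_at(p2,portB)} ∪ {truck_at(t1,portB)}
          = {pkg_at(p2,portB), truck_at(t1,portB)}

== RESULT ==
["pkg_at(p2,portB)", "truck_at(t1,portB)"]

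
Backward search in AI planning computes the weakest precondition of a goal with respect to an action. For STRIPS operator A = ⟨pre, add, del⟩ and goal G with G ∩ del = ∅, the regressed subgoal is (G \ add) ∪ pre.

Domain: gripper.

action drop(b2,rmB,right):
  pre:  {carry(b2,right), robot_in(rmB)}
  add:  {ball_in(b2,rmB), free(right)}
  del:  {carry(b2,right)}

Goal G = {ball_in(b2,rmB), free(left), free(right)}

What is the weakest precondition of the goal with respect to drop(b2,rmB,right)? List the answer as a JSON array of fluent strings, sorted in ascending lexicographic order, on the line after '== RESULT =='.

Compute (G \ add) ∪ pre:
  G ∩ del = {}  (empty — regression defined)
  G \ add = {ball_in(b2,rmB), free(left), free(right)} \ {ball_in(b2,rmB), free(right)} = {free(left)}
  ∪ pre   = {free(left)} ∪ {carry(b2,right), robot_in(rmB)}
          = {carry(b2,right), free(left), robot_in(rmB)}

== RESULT ==
["carry(b2,right)", "free(left)", "robot_in(rmB)"]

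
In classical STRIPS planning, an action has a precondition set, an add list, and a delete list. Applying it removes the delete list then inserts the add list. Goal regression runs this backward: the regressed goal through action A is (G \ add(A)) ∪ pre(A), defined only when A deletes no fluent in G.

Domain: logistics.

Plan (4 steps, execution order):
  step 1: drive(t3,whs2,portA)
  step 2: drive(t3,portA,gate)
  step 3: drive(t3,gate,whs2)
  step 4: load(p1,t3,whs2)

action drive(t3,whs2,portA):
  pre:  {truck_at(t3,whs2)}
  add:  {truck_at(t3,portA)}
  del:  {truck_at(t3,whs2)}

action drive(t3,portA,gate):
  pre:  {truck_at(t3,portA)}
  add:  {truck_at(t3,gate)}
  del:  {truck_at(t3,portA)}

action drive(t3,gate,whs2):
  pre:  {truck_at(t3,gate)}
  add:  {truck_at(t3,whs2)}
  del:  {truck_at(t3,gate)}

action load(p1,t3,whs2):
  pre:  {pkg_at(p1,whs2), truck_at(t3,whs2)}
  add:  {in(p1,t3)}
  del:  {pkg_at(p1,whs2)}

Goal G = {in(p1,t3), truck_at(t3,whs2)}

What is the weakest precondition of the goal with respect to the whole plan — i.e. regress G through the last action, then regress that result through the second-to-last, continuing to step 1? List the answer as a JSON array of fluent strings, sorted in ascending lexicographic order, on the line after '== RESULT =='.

Regress step by step:
  through step 4 (load(p1,t3,whs2)): drop {in(p1,t3)}, keep {truck_at(t3,whs2)}, require {pkg_at(p1,whs2), truck_at(t3,whs2)}
    → {pkg_at(p1,whs2), truck_at(t3,whs2)}
  through step 3 (drive(t3,gate,whs2)): drop {truck_at(t3,whs2)}, keep {pkg_at(p1,whs2)}, require {truck_at(t3,gate)}
    → {pkg_at(p1,whs2), truck_at(t3,gate)}
  through step 2 (drive(t3,portA,gate)): drop {truck_at(t3,gate)}, keep {pkg_at(p1,whs2)}, require {truck_at(t3,portA)}
    → {pkg_at(p1,whs2), truck_at(t3,portA)}
  through step 1 (drive(t3,whs2,portA)): drop {truck_at(t3,portA)}, keep {pkg_at(p1,whs2)}, require {truck_at(t3,whs2)}
    → {pkg_at(p1,whs2), truck_at(t3,whs2)}

== RESULT ==
["pkg_at(p1,whs2)", "truck_at(t3,whs2)"]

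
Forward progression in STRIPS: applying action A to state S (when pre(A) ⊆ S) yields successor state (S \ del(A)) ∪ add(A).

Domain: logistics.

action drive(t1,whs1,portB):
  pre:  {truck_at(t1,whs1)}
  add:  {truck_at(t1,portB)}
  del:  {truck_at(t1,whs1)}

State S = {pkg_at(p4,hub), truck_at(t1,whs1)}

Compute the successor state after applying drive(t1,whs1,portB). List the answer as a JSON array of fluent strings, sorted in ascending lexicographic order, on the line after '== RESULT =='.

Progress:
  pre ⊆ S: {truck_at(t1,whs1)} ⊆ S  — applicable
  S \ del = {pkg_at(p4,hub)}
  ∪ add   = {pkg_at(p4,hub), truck_at(t1,portB)}

== RESULT ==
["pkg_at(p4,hub)", "truck_at(t1,portB)"]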